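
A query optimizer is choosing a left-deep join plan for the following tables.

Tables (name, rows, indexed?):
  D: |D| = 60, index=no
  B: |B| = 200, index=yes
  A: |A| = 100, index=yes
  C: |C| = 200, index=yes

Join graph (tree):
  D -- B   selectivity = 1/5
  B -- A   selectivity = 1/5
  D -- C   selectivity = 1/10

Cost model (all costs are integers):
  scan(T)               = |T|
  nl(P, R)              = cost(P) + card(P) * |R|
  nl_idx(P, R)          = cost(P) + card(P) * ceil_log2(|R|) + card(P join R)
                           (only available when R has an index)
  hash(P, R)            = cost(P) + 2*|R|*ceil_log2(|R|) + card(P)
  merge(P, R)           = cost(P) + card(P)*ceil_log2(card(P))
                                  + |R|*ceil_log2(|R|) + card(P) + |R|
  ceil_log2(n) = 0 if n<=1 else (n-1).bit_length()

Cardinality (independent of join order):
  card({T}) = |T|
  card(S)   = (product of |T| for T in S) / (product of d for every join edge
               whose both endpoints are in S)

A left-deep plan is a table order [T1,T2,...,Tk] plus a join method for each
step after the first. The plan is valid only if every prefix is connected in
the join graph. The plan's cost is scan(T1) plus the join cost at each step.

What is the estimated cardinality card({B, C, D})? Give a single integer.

48000

Tables in S: B(200), C(200), D(60)
Edges inside S: D-B(d=5), D-C(d=10)
numerator = 200 * 200 * 60 = 2400000
denominator = 5 * 10 = 50
card(S) = 2400000 / 50 = 48000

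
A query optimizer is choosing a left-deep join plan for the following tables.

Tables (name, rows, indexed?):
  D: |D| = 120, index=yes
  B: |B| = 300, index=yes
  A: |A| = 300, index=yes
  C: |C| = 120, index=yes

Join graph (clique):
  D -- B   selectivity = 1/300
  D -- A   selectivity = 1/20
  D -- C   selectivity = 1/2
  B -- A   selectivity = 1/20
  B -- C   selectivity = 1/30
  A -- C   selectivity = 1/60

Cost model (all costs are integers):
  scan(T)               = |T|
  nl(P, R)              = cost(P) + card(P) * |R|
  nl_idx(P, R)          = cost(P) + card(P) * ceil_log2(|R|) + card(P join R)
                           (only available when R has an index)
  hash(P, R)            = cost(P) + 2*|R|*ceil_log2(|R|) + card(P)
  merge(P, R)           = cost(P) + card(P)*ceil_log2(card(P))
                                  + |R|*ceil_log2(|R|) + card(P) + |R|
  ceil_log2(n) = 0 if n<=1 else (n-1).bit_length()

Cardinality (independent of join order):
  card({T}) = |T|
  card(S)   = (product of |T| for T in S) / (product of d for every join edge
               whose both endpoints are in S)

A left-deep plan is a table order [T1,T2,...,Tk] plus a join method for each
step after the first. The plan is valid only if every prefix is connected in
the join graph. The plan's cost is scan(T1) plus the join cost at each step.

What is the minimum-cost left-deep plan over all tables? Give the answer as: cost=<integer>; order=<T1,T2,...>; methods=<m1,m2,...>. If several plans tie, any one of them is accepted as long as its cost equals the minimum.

cost=3123; order=D,B,A,C; methods=nl_idx,nl_idx,nl_idx

Selinger DP (subsets sized 1..n):
  {D}: scan cost=120, card=120
  {B}: scan cost=300, card=300
  {A}: scan cost=300, card=300
  {C}: scan cost=120, card=120
  {BD}: card=120; try (B,nl_idx)→1320, (D,hash)→2280, (D,nl_idx)→2520, (B,merge)→4080, (D,merge)→4260, (B,hash)→5640 …(+2); best=1320 via (B,nl_idx)
  {AD}: card=1800; try (D,hash)→2280, (A,nl_idx)→3000, (A,merge)→4080, (D,nl_idx)→4200, (D,merge)→4260, (A,hash)→5640 …(+2); best=2280 via (D,hash)
  {CD}: card=7200; try (D,hash)→1920, (C,hash)→1920, (D,merge)→2040, (C,merge)→2040, (D,nl_idx)→8160, (C,nl_idx)→8160 …(+2); best=1920 via (D,hash)
  {AB}: card=4500; try (B,hash)→6000, (A,hash)→6000, (B,merge)→6300, (A,merge)→6300, (B,nl_idx)→7500, (A,nl_idx)→7500 …(+2); best=6000 via (B,hash)
  {BC}: card=1200; try (C,hash)→2280, (B,nl_idx)→2400, (C,nl_idx)→3600, (B,merge)→4080, (C,merge)→4260, (B,hash)→5640 …(+2); best=2280 via (C,hash)
  {AC}: card=600; try (A,nl_idx)→1800, (C,hash)→2280, (C,nl_idx)→3000, (A,merge)→4080, (C,merge)→4260, (A,hash)→5640 …(+2); best=1800 via (A,nl_idx)
  {ABD}: card=90; try (A,nl_idx)→2490, (A,merge)→5280, (A,hash)→6840, (B,hash)→9480, (D,hash)→12180, (B,nl_idx)→18570 …(+6); best=2490 via (A,nl_idx)
  {BCD}: card=240; try (C,nl_idx)→2400, (C,hash)→3120, (C,merge)→3240, (D,hash)→5160, (D,nl_idx)→10920, (B,hash)→14520 …(+6); best=2400 via (C,nl_idx)
  {ACD}: card=1800; try (D,hash)→4080, (C,hash)→5760, (D,nl_idx)→7800, (D,merge)→9360, (A,hash)→14520, (C,nl_idx)→16680 …(+6); best=4080 via (D,hash)
  {ABC}: card=300; try (B,nl_idx)→7500, (B,hash)→7800, (A,hash)→8880, (B,merge)→11400, (C,hash)→12180, (A,nl_idx)→13380 …(+6); best=7500 via (B,nl_idx)
  {ABCD}: card=3; try (C,nl_idx)→3123, (C,merge)→4170, (C,hash)→4260, (A,nl_idx)→4563, (A,merge)→7560, (A,hash)→8040 …(+10); best=3123 via (C,nl_idx)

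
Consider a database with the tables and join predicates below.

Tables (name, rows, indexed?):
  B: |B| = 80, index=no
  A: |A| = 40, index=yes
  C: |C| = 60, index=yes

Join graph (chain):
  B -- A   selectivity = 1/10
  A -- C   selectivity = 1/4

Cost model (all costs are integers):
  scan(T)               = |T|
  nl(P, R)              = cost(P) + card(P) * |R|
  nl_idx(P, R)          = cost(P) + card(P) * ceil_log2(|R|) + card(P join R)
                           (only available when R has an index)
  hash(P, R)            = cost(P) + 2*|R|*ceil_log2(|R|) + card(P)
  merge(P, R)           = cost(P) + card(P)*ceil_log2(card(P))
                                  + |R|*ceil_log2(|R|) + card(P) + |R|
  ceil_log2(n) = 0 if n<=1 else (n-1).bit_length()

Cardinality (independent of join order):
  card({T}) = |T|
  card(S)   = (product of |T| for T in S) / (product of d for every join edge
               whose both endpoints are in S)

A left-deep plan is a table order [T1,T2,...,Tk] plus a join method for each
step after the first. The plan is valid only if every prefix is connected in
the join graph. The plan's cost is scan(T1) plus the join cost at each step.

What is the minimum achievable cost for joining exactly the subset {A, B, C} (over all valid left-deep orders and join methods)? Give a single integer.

1680

Selinger DP over subsets of {A,B,C}:
  {B}: scan cost=80, card=80
  {A}: scan cost=40, card=40
  {C}: scan cost=60, card=60
  {AB}: card=320; try (A,hash)→640, (A,nl_idx)→880, (B,merge)→960, (A,merge)→1000, (B,hash)→1200, (B,nl)→3240 …(+1); best=640 via (A,hash)
  {AC}: card=600; try (A,hash)→600, (C,merge)→740, (A,merge)→760, (C,hash)→800, (C,nl_idx)→880, (A,nl_idx)→1020 …(+2); best=600 via (A,hash)
  {ABC}: card=4800; try (C,hash)→1680, (B,hash)→2320, (C,merge)→4260, (C,nl_idx)→7360, (B,merge)→7840, (C,nl)→19840 …(+1); best=1680 via (C,hash)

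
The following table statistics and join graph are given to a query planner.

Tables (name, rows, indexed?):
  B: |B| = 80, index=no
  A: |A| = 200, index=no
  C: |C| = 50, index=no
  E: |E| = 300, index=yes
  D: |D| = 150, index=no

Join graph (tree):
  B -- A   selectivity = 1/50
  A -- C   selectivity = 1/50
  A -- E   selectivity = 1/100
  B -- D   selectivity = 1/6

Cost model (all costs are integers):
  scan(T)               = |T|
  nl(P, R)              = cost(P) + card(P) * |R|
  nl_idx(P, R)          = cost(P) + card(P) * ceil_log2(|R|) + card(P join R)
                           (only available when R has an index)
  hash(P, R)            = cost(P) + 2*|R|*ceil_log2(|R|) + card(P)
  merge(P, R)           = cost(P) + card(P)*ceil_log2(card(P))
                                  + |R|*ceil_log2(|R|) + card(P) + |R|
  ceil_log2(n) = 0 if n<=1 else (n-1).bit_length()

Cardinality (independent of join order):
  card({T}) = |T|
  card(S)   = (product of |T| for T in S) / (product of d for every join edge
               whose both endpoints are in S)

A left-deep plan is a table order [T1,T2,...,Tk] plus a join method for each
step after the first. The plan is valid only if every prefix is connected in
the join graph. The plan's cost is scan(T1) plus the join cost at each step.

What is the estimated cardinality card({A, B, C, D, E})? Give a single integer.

24000

Tables in S: A(200), B(80), C(50), D(150), E(300)
Edges inside S: B-A(d=50), A-C(d=50), A-E(d=100), B-D(d=6)
numerator = 200 * 80 * 50 * 150 * 300 = 36000000000
denominator = 50 * 50 * 100 * 6 = 1500000
card(S) = 36000000000 / 1500000 = 24000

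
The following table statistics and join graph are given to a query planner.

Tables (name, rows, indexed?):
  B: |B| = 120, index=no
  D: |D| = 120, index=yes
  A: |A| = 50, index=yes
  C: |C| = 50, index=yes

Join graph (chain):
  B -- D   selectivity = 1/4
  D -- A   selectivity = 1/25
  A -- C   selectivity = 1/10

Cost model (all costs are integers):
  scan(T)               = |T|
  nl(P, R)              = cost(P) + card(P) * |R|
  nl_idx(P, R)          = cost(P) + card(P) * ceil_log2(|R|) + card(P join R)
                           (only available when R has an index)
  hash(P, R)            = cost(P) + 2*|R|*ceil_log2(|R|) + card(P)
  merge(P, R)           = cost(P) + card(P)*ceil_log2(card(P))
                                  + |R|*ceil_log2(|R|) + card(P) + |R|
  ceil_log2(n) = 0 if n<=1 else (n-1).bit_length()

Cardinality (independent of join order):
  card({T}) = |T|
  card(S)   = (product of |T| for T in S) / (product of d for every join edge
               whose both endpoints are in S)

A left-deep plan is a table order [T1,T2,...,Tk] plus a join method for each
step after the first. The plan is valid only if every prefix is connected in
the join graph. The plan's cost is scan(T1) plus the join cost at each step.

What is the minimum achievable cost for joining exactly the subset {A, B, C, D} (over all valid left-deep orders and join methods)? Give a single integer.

4360

Selinger DP over subsets of {A,B,C,D}:
  {B}: scan cost=120, card=120
  {D}: scan cost=120, card=120
  {A}: scan cost=50, card=50
  {C}: scan cost=50, card=50
  {BD}: card=3600; try (D,hash)→1920, (B,hash)→1920, (D,merge)→2040, (B,merge)→2040, (D,nl_idx)→4560, (D,nl)→14520 …(+1); best=1920 via (D,hash)
  {AD}: card=240; try (D,nl_idx)→640, (A,hash)→840, (A,nl_idx)→1080, (D,merge)→1360, (A,merge)→1430, (D,hash)→1780 …(+2); best=640 via (D,nl_idx)
  {AC}: card=250; try (C,nl_idx)→600, (A,nl_idx)→600, (C,hash)→700, (A,hash)→700, (C,merge)→750, (A,merge)→750 …(+2); best=600 via (C,nl_idx)
  {ABD}: card=7200; try (B,hash)→2560, (B,merge)→3760, (A,hash)→6120, (B,nl)→29440, (A,nl_idx)→30720, (A,merge)→49070 …(+1); best=2560 via (B,hash)
  {ACD}: card=1200; try (C,hash)→1480, (D,hash)→2530, (C,merge)→3150, (C,nl_idx)→3280, (D,nl_idx)→3550, (D,merge)→3810 …(+2); best=1480 via (C,hash)
  {ABCD}: card=36000; try (B,hash)→4360, (C,hash)→10360, (B,merge)→16840, (C,nl_idx)→81760, (C,merge)→103710, (B,nl)→145480 …(+1); best=4360 via (B,hash)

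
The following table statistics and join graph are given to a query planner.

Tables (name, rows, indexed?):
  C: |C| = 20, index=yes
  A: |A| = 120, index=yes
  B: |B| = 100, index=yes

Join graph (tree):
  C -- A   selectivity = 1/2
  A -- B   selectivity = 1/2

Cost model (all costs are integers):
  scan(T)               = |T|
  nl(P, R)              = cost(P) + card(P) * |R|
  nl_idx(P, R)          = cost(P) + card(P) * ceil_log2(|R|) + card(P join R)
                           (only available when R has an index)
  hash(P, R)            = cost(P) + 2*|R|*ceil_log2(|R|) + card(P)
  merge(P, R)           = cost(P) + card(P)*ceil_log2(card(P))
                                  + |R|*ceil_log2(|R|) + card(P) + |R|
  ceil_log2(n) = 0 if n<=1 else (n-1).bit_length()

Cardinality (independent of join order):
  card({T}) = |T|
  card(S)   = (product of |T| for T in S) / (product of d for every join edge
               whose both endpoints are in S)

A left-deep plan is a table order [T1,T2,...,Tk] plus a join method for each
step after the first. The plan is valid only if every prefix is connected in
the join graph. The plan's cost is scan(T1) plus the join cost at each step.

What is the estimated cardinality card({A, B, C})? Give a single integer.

60000

Tables in S: A(120), B(100), C(20)
Edges inside S: C-A(d=2), A-B(d=2)
numerator = 120 * 100 * 20 = 240000
denominator = 2 * 2 = 4
card(S) = 240000 / 4 = 60000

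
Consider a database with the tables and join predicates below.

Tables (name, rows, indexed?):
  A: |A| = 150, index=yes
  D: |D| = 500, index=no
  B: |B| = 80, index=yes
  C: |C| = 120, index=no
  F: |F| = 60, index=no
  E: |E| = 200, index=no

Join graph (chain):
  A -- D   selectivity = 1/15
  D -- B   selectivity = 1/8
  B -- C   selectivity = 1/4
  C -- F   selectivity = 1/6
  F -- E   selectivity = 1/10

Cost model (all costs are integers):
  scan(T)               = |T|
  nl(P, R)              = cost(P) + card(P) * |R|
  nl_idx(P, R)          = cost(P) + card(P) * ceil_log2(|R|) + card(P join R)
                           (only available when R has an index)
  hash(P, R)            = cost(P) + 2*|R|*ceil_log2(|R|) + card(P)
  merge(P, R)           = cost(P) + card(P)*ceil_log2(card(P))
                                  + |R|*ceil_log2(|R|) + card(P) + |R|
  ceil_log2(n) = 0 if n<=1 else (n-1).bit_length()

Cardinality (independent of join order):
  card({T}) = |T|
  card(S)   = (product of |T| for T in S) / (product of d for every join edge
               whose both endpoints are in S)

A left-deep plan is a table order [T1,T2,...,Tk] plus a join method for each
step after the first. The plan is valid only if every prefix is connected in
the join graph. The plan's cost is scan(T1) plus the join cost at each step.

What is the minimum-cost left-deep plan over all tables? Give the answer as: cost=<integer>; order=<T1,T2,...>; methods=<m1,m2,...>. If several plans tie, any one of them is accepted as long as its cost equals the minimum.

Selinger DP (subsets sized 1..n):
  {A}: scan cost=150, card=150
  {D}: scan cost=500, card=500
  {B}: scan cost=80, card=80
  {C}: scan cost=120, card=120
  {F}: scan cost=60, card=60
  {E}: scan cost=200, card=200
  {AD}: card=5000; try (A,hash)→3400, (D,merge)→6500, (A,merge)→6850, (D,hash)→9300, (A,nl_idx)→9500, (D,nl)→75150 …(+1); best=3400 via (A,hash)
  {BD}: card=5000; try (B,hash)→2120, (D,merge)→5720, (B,merge)→6140, (B,nl_idx)→9000, (D,hash)→9160, (D,nl)→40080 …(+1); best=2120 via (B,hash)
  {BC}: card=2400; try (B,hash)→1360, (C,merge)→1680, (B,merge)→1720, (C,hash)→1840, (B,nl_idx)→3360, (C,nl)→9680 …(+1); best=1360 via (B,hash)
  {CF}: card=1200; try (F,hash)→960, (C,merge)→1440, (F,merge)→1500, (C,hash)→1800, (C,nl)→7260, (F,nl)→7320; best=960 via (F,hash)
  {EF}: card=1200; try (F,hash)→1120, (E,merge)→2280, (F,merge)→2420, (E,hash)→3320, (E,nl)→12060, (F,nl)→12200; best=1120 via (F,hash)
  {ABD}: card=50000; try (B,hash)→9520, (A,hash)→9520, (A,merge)→73470, (B,merge)→74040, (B,nl_idx)→88400, (A,nl_idx)→92120 …(+2); best=9520 via (B,hash)
  {BCD}: card=150000; try (C,hash)→8800, (D,hash)→12760, (D,merge)→37560, (C,merge)→73080, (C,nl)→602120, (D,nl)→1201360; best=8800 via (C,hash)
  {BCF}: card=24000; try (B,hash)→3280, (F,hash)→4480, (B,merge)→16000, (F,merge)→32980, (B,nl_idx)→33360, (B,nl)→96960 …(+1); best=3280 via (B,hash)
  {CEF}: card=24000; try (C,hash)→4000, (E,hash)→5360, (C,merge)→16480, (E,merge)→17160, (C,nl)→145120, (E,nl)→240960; best=4000 via (C,hash)
  {ABCD}: card=1500000; try (C,hash)→61200, (A,hash)→161200, (C,merge)→860480, (A,nl_idx)→2708800, (A,merge)→2860150, (C,nl)→6009520 …(+1); best=61200 via (C,hash)
  {BCDF}: card=1500000; try (D,hash)→36280, (F,hash)→159520, (D,merge)→392280, (F,merge)→2859220, (F,nl)→9008800, (D,nl)→12003280; best=36280 via (D,hash)
  {BCEF}: card=480000; try (B,hash)→29120, (E,hash)→30480, (B,merge)→388640, (E,merge)→389080, (B,nl_idx)→652000, (B,nl)→1924000 …(+1); best=29120 via (B,hash)
  {ABCDF}: card=15000000; try (A,hash)→1538680, (F,hash)→1561920, (A,nl_idx)→27036280, (A,merge)→33037630, (F,merge)→33061620, (F,nl)→90061200 …(+1); best=1538680 via (A,hash)
  {BCDEF}: card=30000000; try (D,hash)→518120, (E,hash)→1539480, (D,merge)→9634120, (E,merge)→33038080, (D,nl)→240029120, (E,nl)→300036280; best=518120 via (D,hash)
  {ABCDEF}: card=300000000; try (E,hash)→16541880, (A,hash)→30520520, (E,merge)→376540480, (A,nl_idx)→540518120, (A,merge)→780519470, (E,nl)→3001538680 …(+1); best=16541880 via (E,hash)

cost=16541880; order=C,F,B,D,A,E; methods=hash,hash,hash,hash,hash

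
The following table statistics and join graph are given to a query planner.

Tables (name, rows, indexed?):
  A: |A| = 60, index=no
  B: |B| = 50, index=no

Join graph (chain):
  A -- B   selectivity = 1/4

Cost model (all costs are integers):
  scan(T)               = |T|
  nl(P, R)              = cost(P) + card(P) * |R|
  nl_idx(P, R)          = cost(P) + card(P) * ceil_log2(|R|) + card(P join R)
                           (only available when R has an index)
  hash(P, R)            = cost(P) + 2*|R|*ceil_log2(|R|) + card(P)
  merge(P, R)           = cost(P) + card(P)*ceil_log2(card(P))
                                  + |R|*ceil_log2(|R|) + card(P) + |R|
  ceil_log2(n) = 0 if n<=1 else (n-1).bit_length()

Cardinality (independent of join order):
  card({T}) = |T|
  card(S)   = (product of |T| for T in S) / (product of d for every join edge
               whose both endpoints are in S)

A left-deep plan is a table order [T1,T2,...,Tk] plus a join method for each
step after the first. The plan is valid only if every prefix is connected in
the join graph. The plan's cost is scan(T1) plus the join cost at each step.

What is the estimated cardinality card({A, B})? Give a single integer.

750

Tables in S: A(60), B(50)
Edges inside S: A-B(d=4)
numerator = 60 * 50 = 3000
denominator = 4 = 4
card(S) = 3000 / 4 = 750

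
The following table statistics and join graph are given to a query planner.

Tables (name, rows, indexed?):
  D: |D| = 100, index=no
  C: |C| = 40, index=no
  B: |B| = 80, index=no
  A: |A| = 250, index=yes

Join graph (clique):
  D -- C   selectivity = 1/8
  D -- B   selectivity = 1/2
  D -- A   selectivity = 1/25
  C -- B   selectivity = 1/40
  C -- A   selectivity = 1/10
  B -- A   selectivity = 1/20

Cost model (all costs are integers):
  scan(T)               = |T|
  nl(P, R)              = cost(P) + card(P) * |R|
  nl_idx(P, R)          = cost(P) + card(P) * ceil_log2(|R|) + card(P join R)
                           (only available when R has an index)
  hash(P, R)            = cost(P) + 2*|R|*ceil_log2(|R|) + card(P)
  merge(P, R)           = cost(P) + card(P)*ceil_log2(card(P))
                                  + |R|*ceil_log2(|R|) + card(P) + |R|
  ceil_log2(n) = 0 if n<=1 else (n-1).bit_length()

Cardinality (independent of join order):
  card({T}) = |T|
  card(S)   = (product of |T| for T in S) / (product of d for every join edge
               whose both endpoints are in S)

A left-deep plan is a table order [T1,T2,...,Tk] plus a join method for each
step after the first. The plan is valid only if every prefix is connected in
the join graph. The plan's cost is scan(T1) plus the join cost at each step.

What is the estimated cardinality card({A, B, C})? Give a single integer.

Tables in S: A(250), B(80), C(40)
Edges inside S: C-B(d=40), C-A(d=10), B-A(d=20)
numerator = 250 * 80 * 40 = 800000
denominator = 40 * 10 * 20 = 8000
card(S) = 800000 / 8000 = 100

100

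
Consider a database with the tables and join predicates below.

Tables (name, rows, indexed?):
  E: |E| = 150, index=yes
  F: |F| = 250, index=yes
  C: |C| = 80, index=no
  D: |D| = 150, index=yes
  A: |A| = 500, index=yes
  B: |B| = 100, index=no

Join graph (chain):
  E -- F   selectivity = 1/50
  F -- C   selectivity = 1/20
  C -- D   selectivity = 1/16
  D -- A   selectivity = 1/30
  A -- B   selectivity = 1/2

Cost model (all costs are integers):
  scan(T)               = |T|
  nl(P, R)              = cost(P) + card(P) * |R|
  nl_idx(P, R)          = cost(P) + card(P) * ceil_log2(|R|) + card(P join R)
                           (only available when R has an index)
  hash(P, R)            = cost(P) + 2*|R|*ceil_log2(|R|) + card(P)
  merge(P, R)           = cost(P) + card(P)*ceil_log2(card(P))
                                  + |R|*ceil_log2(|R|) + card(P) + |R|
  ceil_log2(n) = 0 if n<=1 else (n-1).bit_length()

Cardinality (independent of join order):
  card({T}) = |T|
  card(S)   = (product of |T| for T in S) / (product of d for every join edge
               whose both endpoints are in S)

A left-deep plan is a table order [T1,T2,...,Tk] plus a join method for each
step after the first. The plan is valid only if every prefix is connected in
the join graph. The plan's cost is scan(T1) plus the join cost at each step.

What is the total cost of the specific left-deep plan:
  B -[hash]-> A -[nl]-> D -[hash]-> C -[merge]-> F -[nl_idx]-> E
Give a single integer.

step 1: scan B: cost=100, card=100
step 2: join A via hash
    card(P join A) = 100*500/(2) = 25000
    cost = 100 + 2*500*9 + 100 = 9200
step 3: join D via nl
    card(P join D) = 25000*150/(30) = 125000
    cost = 9200 + 25000*150 = 3759200
step 4: join C via hash
    card(P join C) = 125000*80/(16) = 625000
    cost = 3759200 + 2*80*7 + 125000 = 3885320
step 5: join F via merge
    card(P join F) = 625000*250/(20) = 7812500
    cost = 3885320 + 625000*20 + 250*8 + 625000 + 250 = 17012570
step 6: join E via nl_idx
    card(P join E) = 7812500*150/(50) = 23437500
    cost = 17012570 + 7812500*8 + 23437500 = 102950070

102950070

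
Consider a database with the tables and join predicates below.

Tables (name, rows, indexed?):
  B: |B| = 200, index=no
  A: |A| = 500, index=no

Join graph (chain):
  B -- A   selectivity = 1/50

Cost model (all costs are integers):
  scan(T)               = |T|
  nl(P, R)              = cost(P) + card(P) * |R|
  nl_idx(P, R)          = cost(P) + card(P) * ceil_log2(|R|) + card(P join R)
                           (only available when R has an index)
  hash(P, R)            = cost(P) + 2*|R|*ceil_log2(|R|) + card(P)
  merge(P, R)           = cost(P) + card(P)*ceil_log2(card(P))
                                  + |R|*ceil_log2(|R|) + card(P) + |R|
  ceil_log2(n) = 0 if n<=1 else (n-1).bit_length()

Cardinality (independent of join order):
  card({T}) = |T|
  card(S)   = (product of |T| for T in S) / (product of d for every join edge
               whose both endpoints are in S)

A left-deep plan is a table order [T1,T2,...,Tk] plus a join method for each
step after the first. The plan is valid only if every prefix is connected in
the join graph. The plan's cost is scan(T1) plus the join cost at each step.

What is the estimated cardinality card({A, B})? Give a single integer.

Tables in S: A(500), B(200)
Edges inside S: B-A(d=50)
numerator = 500 * 200 = 100000
denominator = 50 = 50
card(S) = 100000 / 50 = 2000

2000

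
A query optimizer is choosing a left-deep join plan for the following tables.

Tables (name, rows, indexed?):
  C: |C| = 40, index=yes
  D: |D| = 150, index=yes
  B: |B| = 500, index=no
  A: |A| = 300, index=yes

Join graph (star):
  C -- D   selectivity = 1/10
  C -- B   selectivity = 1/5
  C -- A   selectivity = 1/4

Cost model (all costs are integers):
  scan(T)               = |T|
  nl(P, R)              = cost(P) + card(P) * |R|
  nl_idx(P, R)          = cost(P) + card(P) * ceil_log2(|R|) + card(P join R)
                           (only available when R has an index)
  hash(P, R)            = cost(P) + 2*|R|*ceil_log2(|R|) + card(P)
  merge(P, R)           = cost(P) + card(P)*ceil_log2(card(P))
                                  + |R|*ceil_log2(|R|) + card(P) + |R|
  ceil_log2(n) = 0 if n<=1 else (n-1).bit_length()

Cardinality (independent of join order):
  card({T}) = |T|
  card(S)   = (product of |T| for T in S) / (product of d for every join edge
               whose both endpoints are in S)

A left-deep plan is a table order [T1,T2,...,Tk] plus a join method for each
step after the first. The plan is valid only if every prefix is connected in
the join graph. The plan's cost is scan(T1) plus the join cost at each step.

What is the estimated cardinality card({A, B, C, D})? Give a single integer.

Tables in S: A(300), B(500), C(40), D(150)
Edges inside S: C-D(d=10), C-B(d=5), C-A(d=4)
numerator = 300 * 500 * 40 * 150 = 900000000
denominator = 10 * 5 * 4 = 200
card(S) = 900000000 / 200 = 4500000

4500000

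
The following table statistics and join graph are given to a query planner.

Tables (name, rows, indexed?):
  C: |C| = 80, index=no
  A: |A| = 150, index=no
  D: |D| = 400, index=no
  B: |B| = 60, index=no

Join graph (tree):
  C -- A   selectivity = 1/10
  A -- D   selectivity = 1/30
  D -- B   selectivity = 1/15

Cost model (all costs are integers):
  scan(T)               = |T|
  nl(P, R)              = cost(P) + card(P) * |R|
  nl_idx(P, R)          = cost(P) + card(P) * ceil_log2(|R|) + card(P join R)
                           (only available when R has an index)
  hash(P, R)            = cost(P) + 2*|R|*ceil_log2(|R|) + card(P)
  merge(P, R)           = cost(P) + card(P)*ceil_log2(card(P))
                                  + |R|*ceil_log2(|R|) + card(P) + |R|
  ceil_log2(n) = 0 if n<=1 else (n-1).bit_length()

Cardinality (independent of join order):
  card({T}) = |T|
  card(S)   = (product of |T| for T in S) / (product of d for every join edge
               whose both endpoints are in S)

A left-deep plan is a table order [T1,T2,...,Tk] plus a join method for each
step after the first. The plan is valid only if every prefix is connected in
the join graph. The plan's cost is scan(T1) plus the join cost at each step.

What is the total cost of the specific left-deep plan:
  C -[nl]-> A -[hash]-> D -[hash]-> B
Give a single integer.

37200

step 1: scan C: cost=80, card=80
step 2: join A via nl
    card(P join A) = 80*150/(10) = 1200
    cost = 80 + 80*150 = 12080
step 3: join D via hash
    card(P join D) = 1200*400/(30) = 16000
    cost = 12080 + 2*400*9 + 1200 = 20480
step 4: join B via hash
    card(P join B) = 16000*60/(15) = 64000
    cost = 20480 + 2*60*6 + 16000 = 37200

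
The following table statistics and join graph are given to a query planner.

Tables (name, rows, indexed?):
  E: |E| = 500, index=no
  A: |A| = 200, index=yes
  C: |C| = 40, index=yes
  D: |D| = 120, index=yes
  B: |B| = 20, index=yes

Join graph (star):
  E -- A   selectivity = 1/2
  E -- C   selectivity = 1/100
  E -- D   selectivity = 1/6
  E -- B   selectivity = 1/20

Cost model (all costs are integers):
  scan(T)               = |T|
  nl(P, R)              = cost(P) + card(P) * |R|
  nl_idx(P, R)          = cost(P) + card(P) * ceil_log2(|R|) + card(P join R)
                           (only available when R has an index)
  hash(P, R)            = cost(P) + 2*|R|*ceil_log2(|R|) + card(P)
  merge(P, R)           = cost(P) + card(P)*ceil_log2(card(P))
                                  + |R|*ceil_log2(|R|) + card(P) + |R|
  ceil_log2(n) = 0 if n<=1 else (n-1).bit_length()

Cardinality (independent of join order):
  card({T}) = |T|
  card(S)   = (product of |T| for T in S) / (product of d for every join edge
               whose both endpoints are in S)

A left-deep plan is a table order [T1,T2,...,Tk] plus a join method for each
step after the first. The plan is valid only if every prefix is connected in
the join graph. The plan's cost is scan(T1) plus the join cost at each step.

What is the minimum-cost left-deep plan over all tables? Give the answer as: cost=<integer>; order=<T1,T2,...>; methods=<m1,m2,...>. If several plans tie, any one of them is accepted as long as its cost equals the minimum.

Selinger DP (subsets sized 1..n):
  {E}: scan cost=500, card=500
  {A}: scan cost=200, card=200
  {C}: scan cost=40, card=40
  {D}: scan cost=120, card=120
  {B}: scan cost=20, card=20
  {AE}: card=50000; try (A,hash)→4200, (E,merge)→7000, (A,merge)→7300, (E,hash)→9400, (A,nl_idx)→54500, (E,nl)→100200 …(+1); best=4200 via (A,hash)
  {CE}: card=200; try (C,hash)→1480, (C,nl_idx)→3700, (E,merge)→5320, (C,merge)→5780, (E,hash)→9080, (E,nl)→20040 …(+1); best=1480 via (C,hash)
  {DE}: card=10000; try (D,hash)→2680, (E,merge)→6080, (D,merge)→6460, (E,hash)→9240, (D,nl_idx)→14000, (E,nl)→60120 …(+1); best=2680 via (D,hash)
  {BE}: card=500; try (B,hash)→1200, (B,nl_idx)→3500, (E,merge)→5140, (B,merge)→5620, (E,hash)→9040, (E,nl)→10020 …(+1); best=1200 via (B,hash)
  {ACE}: card=20000; try (A,hash)→4880, (A,merge)→5080, (A,nl_idx)→23080, (A,nl)→41480, (C,hash)→54680, (C,nl_idx)→324200 …(+2); best=4880 via (A,hash)
  {ADE}: card=1000000; try (A,hash)→15880, (D,hash)→55880, (A,merge)→154480, (D,merge)→855160, (A,nl_idx)→1082680, (D,nl_idx)→1354200 …(+2); best=15880 via (A,hash)
  {ABE}: card=50000; try (A,hash)→4900, (A,merge)→8000, (B,hash)→54400, (A,nl_idx)→55200, (A,nl)→101200, (B,nl_idx)→304200 …(+2); best=4900 via (A,hash)
  {CDE}: card=4000; try (D,hash)→3360, (D,merge)→4240, (D,nl_idx)→6880, (C,hash)→13160, (D,nl)→25480, (C,nl_idx)→66680 …(+2); best=3360 via (D,hash)
  {BCE}: card=200; try (B,hash)→1880, (C,hash)→2180, (B,nl_idx)→2680, (B,merge)→3400, (C,nl_idx)→4400, (B,nl)→5480 …(+2); best=1880 via (B,hash)
  {BDE}: card=10000; try (D,hash)→3380, (D,merge)→7160, (B,hash)→12880, (D,nl_idx)→14700, (D,nl)→61200, (B,nl_idx)→62680 …(+2); best=3380 via (D,hash)
  {ACDE}: card=400000; try (A,hash)→10560, (D,hash)→26560, (A,merge)→57160, (D,merge)→325840, (A,nl_idx)→435360, (D,nl_idx)→544880 …(+6); best=10560 via (A,hash)
  {ABCE}: card=20000; try (A,hash)→5280, (A,merge)→5480, (A,nl_idx)→23480, (B,hash)→25080, (A,nl)→41880, (C,hash)→55380 …(+6); best=5280 via (A,hash)
  {ABDE}: card=1000000; try (A,hash)→16580, (D,hash)→56580, (A,merge)→155180, (D,merge)→855860, (B,hash)→1016080, (A,nl_idx)→1083380 …(+6); best=16580 via (A,hash)
  {BCDE}: card=4000; try (D,hash)→3760, (D,merge)→4640, (D,nl_idx)→7280, (B,hash)→7560, (C,hash)→13860, (D,nl)→25880 …(+6); best=3760 via (D,hash)
  {ABCDE}: card=400000; try (A,hash)→10960, (D,hash)→26960, (A,merge)→57560, (D,merge)→326240, (B,hash)→410760, (A,nl_idx)→435760 …(+10); best=10960 via (A,hash)

cost=10960; order=E,C,B,D,A; methods=hash,hash,hash,hash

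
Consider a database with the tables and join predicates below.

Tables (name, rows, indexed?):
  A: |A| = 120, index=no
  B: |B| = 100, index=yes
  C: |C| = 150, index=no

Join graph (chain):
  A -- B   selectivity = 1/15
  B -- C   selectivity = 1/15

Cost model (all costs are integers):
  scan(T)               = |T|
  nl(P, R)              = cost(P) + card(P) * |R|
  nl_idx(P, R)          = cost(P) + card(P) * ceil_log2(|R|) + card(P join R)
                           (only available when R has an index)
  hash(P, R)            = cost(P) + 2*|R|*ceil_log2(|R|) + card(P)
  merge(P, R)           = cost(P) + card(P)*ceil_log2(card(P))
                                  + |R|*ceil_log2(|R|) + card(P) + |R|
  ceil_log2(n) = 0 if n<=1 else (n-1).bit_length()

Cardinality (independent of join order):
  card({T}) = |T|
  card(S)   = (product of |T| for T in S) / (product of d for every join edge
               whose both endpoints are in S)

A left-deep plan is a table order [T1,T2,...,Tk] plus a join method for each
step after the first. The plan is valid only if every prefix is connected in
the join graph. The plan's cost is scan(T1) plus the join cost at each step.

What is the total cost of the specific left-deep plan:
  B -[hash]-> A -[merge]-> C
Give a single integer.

12030

step 1: scan B: cost=100, card=100
step 2: join A via hash
    card(P join A) = 100*120/(15) = 800
    cost = 100 + 2*120*7 + 100 = 1880
step 3: join C via merge
    card(P join C) = 800*150/(15) = 8000
    cost = 1880 + 800*10 + 150*8 + 800 + 150 = 12030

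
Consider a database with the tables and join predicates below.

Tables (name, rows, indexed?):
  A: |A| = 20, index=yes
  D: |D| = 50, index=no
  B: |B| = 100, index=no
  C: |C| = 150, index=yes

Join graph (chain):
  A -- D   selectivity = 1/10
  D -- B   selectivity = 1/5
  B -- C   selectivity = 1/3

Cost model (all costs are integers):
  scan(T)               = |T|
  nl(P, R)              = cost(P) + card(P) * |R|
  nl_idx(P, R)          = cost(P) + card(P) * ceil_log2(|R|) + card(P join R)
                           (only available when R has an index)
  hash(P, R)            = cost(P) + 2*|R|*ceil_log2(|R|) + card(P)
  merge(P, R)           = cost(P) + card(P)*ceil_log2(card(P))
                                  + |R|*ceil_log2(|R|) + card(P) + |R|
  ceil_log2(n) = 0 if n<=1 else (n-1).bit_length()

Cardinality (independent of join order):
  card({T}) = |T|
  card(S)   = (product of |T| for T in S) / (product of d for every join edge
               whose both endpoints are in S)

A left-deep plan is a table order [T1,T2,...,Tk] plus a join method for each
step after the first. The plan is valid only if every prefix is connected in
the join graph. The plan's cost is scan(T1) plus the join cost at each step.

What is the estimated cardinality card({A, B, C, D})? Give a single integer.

Tables in S: A(20), B(100), C(150), D(50)
Edges inside S: A-D(d=10), D-B(d=5), B-C(d=3)
numerator = 20 * 100 * 150 * 50 = 15000000
denominator = 10 * 5 * 3 = 150
card(S) = 15000000 / 150 = 100000

100000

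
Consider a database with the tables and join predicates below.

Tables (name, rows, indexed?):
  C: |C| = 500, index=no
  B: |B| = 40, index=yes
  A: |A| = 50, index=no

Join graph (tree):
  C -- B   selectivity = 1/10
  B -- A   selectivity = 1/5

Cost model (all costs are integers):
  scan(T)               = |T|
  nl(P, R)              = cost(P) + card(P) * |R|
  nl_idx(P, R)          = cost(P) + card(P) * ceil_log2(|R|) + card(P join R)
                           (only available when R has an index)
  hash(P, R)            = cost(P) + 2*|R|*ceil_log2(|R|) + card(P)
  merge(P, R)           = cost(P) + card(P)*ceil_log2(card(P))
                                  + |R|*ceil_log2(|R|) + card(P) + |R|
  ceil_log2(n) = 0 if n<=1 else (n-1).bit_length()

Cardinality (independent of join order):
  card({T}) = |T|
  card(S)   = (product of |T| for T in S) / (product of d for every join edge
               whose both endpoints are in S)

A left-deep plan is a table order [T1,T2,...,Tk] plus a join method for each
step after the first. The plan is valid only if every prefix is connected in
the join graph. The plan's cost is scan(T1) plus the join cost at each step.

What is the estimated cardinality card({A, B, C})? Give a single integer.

Tables in S: A(50), B(40), C(500)
Edges inside S: C-B(d=10), B-A(d=5)
numerator = 50 * 40 * 500 = 1000000
denominator = 10 * 5 = 50
card(S) = 1000000 / 50 = 20000

20000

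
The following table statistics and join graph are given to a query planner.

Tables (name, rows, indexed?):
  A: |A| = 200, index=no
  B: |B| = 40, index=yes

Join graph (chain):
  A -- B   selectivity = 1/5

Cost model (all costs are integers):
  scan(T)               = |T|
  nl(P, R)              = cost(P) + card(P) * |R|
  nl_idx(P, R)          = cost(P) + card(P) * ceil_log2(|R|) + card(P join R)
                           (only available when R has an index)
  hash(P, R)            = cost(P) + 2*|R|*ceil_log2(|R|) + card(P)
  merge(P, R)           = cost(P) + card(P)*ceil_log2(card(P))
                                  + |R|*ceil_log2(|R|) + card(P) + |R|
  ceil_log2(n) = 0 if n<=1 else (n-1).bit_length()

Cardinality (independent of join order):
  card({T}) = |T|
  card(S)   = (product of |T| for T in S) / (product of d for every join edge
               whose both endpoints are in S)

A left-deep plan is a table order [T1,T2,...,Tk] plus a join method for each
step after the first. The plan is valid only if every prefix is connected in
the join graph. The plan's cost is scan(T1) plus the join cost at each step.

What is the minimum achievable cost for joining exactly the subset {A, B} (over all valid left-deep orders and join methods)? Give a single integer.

Selinger DP over subsets of {A,B}:
  {A}: scan cost=200, card=200
  {B}: scan cost=40, card=40
  {AB}: card=1600; try (B,hash)→880, (A,merge)→2120, (B,merge)→2280, (B,nl_idx)→3000, (A,hash)→3280, (A,nl)→8040 …(+1); best=880 via (B,hash)

880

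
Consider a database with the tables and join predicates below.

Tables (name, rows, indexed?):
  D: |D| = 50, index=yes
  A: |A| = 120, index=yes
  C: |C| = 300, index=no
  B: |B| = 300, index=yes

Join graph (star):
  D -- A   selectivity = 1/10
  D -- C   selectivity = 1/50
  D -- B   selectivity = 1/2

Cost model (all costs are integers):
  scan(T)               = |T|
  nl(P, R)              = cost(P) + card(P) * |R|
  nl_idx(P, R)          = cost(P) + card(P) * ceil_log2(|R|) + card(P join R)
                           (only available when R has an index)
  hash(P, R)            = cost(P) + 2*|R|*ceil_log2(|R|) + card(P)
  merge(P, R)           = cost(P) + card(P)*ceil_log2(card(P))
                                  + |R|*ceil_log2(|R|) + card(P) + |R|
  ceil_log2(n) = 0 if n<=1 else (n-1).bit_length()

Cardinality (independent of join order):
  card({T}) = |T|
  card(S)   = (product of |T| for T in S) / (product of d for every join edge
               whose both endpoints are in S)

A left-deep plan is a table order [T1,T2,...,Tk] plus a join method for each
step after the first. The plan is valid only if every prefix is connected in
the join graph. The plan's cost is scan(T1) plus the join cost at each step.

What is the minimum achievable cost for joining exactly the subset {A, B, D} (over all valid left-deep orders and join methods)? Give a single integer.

6840

Selinger DP over subsets of {A,B,D}:
  {D}: scan cost=50, card=50
  {A}: scan cost=120, card=120
  {B}: scan cost=300, card=300
  {AD}: card=600; try (D,hash)→840, (A,nl_idx)→1000, (A,merge)→1360, (D,merge)→1430, (D,nl_idx)→1440, (A,hash)→1780 …(+2); best=840 via (D,hash)
  {BD}: card=7500; try (D,hash)→1200, (B,merge)→3400, (D,merge)→3650, (B,hash)→5500, (B,nl_idx)→8000, (D,nl_idx)→9600 …(+2); best=1200 via (D,hash)
  {ABD}: card=90000; try (B,hash)→6840, (A,hash)→10380, (B,merge)→10440, (B,nl_idx)→96240, (A,merge)→107160, (A,nl_idx)→143700 …(+2); best=6840 via (B,hash)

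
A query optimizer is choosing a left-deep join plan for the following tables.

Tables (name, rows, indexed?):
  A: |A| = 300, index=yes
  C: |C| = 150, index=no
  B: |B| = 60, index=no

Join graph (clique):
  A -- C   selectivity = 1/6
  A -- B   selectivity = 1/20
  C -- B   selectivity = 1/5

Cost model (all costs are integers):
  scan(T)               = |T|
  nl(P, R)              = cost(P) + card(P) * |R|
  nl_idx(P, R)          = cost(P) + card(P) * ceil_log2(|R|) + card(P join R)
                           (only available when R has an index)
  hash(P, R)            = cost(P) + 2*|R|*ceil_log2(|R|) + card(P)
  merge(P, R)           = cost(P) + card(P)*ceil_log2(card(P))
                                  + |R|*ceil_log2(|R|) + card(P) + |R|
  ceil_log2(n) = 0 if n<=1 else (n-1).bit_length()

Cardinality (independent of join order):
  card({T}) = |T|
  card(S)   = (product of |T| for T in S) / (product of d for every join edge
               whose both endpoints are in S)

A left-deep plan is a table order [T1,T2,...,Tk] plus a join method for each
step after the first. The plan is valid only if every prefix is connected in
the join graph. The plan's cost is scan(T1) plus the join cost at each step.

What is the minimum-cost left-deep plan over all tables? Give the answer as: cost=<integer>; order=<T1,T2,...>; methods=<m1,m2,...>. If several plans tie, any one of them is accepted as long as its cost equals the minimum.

cost=4620; order=A,B,C; methods=hash,hash

Selinger DP (subsets sized 1..n):
  {A}: scan cost=300, card=300
  {C}: scan cost=150, card=150
  {B}: scan cost=60, card=60
  {AC}: card=7500; try (C,hash)→3000, (A,merge)→4500, (C,merge)→4650, (A,hash)→5700, (A,nl_idx)→9000, (A,nl)→45150 …(+1); best=3000 via (C,hash)
  {AB}: card=900; try (B,hash)→1320, (A,nl_idx)→1500, (A,merge)→3480, (B,merge)→3720, (A,hash)→5520, (A,nl)→18060 …(+1); best=1320 via (B,hash)
  {BC}: card=1800; try (B,hash)→1020, (C,merge)→1830, (B,merge)→1920, (C,hash)→2520, (C,nl)→9060, (B,nl)→9150; best=1020 via (B,hash)
  {ABC}: card=4500; try (C,hash)→4620, (A,hash)→8220, (B,hash)→11220, (C,merge)→12570, (A,nl_idx)→21720, (A,merge)→25620 …(+4); best=4620 via (C,hash)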